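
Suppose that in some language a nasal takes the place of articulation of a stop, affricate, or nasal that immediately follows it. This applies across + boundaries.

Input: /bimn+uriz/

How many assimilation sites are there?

/m/ before /n/ (alveolar) → [n]
1 segment changes.

1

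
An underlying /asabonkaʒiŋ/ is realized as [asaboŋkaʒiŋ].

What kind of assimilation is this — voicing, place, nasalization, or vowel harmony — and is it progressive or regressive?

place assimilation, regressive

/n/→[ŋ].
Each target copies a feature from the following segment, so the direction is regressive.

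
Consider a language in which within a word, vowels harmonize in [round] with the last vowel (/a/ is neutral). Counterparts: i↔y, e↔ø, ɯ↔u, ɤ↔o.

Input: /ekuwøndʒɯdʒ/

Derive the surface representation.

/u/ harmonizes with /ɯ/ ([-round]) → [ɯ]
/ø/ harmonizes with /ɯ/ ([-round]) → [e]

[ekɯwendʒɯdʒ]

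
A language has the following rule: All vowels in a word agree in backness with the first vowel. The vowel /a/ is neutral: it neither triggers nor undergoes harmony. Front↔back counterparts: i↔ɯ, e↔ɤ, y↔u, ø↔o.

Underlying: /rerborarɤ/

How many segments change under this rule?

2

/o/ harmonizes with /e/ ([-back]) → [ø]
/ɤ/ harmonizes with /e/ ([-back]) → [e]
2 segments change.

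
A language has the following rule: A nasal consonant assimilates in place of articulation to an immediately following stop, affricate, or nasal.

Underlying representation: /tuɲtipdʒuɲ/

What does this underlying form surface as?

/ɲ/ before /t/ (alveolar) → [n]

[tuntipdʒuɲ]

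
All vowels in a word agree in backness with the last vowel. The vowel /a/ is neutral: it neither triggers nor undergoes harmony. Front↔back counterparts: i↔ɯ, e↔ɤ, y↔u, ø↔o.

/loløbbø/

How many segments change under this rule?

/o/ harmonizes with /ø/ ([-back]) → [ø]
1 segment changes.

1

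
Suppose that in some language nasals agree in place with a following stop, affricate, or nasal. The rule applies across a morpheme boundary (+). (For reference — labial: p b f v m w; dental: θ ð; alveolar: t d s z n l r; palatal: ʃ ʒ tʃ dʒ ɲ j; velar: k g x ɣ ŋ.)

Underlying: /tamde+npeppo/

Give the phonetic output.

/m/ before /d/ (alveolar) → [n]
/n/ before /p/ (labial) → [m]

[tande+mpeppo]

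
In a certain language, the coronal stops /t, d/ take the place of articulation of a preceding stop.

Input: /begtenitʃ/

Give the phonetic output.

[begkenitʃ]

/t/ after /g/ (velar) → [k]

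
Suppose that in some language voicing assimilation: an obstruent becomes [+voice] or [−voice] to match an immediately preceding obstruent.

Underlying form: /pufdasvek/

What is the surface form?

[puftasfek]

/d/ after /f/ (voiceless) → [t]
/v/ after /s/ (voiceless) → [f]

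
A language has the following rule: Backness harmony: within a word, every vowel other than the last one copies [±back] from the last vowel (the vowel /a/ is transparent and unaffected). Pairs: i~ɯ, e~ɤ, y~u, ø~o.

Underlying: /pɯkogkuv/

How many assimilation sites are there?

0

No segment meets the rule's conditions.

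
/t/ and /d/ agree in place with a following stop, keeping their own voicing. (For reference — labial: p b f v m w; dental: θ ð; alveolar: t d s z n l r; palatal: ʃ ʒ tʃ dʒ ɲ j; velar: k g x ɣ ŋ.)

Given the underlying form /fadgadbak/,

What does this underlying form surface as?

/d/ before /g/ (velar) → [g]
/d/ before /b/ (labial) → [b]

[faggabbak]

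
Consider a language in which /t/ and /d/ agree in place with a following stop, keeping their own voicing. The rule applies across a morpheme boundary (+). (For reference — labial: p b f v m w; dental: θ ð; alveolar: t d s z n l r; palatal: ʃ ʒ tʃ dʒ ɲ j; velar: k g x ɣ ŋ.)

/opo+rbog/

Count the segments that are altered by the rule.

0

No segment meets the rule's conditions.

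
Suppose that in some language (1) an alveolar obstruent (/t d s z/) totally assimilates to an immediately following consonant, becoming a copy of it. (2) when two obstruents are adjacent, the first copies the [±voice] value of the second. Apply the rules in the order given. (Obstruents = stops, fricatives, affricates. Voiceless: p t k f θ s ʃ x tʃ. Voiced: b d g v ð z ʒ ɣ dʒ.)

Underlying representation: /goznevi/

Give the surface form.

Rule 1: /z/ before /n/ → [n] (total assimilation)
After rule 1: gonnevi
Rule 2: no segment meets the rule's conditions; no change.

[gonnevi]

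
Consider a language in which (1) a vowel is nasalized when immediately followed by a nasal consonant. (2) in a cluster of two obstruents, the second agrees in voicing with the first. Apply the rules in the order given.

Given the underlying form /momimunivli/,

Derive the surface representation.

[mõmĩmũnivli]

Rule 1: /o/ before nasal /m/ → [õ]
Rule 1: /i/ before nasal /m/ → [ĩ]
Rule 1: /u/ before nasal /n/ → [ũ]
After rule 1: mõmĩmũnivli
Rule 2: no segment meets the rule's conditions; no change.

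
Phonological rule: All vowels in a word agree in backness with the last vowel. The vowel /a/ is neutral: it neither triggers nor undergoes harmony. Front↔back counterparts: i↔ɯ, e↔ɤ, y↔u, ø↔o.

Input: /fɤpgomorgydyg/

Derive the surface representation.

/ɤ/ harmonizes with /y/ ([-back]) → [e]
/o/ harmonizes with /y/ ([-back]) → [ø]
/o/ harmonizes with /y/ ([-back]) → [ø]

[fepgømørgydyg]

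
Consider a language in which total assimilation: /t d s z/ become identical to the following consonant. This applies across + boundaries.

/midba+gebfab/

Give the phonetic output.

/d/ before /b/ → [b] (total assimilation)

[mibba+gebfab]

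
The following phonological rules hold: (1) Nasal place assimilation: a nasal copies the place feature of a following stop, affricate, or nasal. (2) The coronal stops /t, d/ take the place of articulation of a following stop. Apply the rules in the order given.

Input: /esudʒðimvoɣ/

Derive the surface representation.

Rule 1: no segment meets the rule's conditions; no change.
After rule 1: esudʒðimvoɣ
Rule 2: no segment meets the rule's conditions; no change.

[esudʒðimvoɣ]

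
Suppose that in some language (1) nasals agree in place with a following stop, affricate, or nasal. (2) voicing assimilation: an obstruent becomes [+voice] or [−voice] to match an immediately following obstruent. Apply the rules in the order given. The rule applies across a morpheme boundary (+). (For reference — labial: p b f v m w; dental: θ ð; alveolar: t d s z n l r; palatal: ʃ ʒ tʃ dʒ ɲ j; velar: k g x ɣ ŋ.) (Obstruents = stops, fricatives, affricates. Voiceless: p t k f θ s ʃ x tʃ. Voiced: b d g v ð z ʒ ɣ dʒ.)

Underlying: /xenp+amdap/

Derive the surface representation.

Rule 1: /n/ before /p/ (labial) → [m]
Rule 1: /m/ before /d/ (alveolar) → [n]
After rule 1: xemp+andap
Rule 2: no segment meets the rule's conditions; no change.

[xemp+andap]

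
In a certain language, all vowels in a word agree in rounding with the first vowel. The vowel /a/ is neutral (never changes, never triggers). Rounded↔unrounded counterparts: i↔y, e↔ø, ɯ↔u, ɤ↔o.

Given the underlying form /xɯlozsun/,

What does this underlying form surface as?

/o/ harmonizes with /ɯ/ ([-round]) → [ɤ]
/u/ harmonizes with /ɯ/ ([-round]) → [ɯ]

[xɯlɤzsɯn]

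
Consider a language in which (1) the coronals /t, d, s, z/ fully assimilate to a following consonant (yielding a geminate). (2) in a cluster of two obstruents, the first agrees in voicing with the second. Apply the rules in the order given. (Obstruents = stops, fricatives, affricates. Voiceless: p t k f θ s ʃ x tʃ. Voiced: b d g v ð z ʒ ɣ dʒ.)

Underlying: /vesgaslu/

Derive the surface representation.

[veggallu]

Rule 1: /s/ before /g/ → [g] (total assimilation)
Rule 1: /s/ before /l/ → [l] (total assimilation)
After rule 1: veggallu
Rule 2: no segment meets the rule's conditions; no change.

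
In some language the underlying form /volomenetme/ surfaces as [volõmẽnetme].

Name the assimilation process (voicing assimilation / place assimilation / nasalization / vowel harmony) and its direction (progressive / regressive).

/o/→[õ] /e/→[ẽ].
Each target copies a feature from the following segment, so the direction is regressive.

nasalization, regressive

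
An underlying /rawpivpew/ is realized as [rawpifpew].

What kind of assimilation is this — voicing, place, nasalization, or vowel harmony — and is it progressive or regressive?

voicing assimilation, regressive

/v/→[f].
Each target copies a feature from the following segment, so the direction is regressive.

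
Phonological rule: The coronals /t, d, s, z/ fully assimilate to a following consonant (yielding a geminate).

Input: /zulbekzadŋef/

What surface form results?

[zulbekzaŋŋef]

/d/ before /ŋ/ → [ŋ] (total assimilation)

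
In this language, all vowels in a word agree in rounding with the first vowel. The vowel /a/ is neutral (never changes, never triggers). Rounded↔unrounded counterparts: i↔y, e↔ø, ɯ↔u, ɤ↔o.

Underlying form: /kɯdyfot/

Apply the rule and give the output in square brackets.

/y/ harmonizes with /ɯ/ ([-round]) → [i]
/o/ harmonizes with /ɯ/ ([-round]) → [ɤ]

[kɯdifɤt]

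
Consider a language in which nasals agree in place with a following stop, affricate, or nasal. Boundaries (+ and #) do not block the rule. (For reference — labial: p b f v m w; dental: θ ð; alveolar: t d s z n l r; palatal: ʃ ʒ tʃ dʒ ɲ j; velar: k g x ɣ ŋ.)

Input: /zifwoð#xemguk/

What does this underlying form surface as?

[zifwoð#xeŋguk]

/m/ before /g/ (velar) → [ŋ]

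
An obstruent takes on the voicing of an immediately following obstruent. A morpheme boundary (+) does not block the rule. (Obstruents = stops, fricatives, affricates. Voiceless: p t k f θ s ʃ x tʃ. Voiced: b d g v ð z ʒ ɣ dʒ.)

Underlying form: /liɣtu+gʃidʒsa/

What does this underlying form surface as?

[lixtu+kʃitʃsa]

/ɣ/ before /t/ (voiceless) → [x]
/g/ before /ʃ/ (voiceless) → [k]
/dʒ/ before /s/ (voiceless) → [tʃ]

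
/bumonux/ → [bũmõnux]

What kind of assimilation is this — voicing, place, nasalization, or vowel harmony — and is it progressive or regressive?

/u/→[ũ] /o/→[õ].
Each target copies a feature from the following segment, so the direction is regressive.

nasalization, regressive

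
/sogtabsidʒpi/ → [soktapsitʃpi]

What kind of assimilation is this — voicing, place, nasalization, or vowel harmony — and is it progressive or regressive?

/g/→[k] /b/→[p] /dʒ/→[tʃ].
Each target copies a feature from the following segment, so the direction is regressive.

voicing assimilation, regressive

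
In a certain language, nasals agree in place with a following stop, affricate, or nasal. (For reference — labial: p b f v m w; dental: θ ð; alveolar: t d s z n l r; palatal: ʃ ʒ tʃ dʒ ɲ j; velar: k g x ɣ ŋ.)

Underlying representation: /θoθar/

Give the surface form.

[θoθar]

no segment meets the rule's conditions; no change.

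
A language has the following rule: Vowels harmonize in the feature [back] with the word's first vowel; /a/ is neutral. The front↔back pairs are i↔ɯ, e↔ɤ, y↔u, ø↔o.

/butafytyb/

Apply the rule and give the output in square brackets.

[butafutub]

/y/ harmonizes with /u/ ([+back]) → [u]
/y/ harmonizes with /u/ ([+back]) → [u]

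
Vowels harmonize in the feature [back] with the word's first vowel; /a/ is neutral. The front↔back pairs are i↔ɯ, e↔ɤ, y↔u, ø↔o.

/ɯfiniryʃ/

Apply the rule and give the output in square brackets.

[ɯfɯnɯruʃ]

/i/ harmonizes with /ɯ/ ([+back]) → [ɯ]
/i/ harmonizes with /ɯ/ ([+back]) → [ɯ]
/y/ harmonizes with /ɯ/ ([+back]) → [u]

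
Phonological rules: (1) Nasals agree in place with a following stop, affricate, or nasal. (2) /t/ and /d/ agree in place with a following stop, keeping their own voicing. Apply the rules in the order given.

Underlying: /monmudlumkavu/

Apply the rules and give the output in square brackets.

Rule 1: /n/ before /m/ (labial) → [m]
Rule 1: /m/ before /k/ (velar) → [ŋ]
After rule 1: mommudluŋkavu
Rule 2: no segment meets the rule's conditions; no change.

[mommudluŋkavu]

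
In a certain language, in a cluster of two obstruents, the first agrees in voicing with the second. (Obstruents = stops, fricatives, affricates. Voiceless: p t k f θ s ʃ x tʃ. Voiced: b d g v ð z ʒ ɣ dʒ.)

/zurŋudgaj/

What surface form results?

[zurŋudgaj]

no segment meets the rule's conditions; no change.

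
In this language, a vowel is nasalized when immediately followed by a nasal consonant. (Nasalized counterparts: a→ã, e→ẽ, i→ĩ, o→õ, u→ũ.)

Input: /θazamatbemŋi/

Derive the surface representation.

/a/ before nasal /m/ → [ã]
/e/ before nasal /m/ → [ẽ]

[θazãmatbẽmŋi]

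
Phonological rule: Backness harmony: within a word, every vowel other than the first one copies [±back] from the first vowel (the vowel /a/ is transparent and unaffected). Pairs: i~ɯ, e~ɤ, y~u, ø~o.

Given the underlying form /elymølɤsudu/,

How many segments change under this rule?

/ɤ/ harmonizes with /e/ ([-back]) → [e]
/u/ harmonizes with /e/ ([-back]) → [y]
/u/ harmonizes with /e/ ([-back]) → [y]
3 segments change.

3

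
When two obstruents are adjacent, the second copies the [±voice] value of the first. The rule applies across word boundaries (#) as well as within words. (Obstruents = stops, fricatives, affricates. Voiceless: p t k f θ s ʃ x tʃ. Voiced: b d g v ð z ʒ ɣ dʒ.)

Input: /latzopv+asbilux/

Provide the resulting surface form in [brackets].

[latsopf+aspilux]

/z/ after /t/ (voiceless) → [s]
/v/ after /p/ (voiceless) → [f]
/b/ after /s/ (voiceless) → [p]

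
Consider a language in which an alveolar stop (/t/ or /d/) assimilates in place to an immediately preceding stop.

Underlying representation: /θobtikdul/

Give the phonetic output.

/t/ after /b/ (labial) → [p]
/d/ after /k/ (velar) → [g]

[θobpikgul]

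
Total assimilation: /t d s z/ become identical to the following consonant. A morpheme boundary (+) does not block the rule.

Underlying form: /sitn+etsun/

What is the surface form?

[sinn+essun]

/t/ before /n/ → [n] (total assimilation)
/t/ before /s/ → [s] (total assimilation)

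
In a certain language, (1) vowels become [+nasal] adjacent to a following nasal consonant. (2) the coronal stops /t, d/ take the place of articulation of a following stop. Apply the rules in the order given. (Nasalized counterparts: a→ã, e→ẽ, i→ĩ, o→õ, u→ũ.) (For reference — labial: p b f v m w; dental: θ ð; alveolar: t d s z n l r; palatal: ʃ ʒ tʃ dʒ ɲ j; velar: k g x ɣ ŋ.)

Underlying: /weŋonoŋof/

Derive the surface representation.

Rule 1: /e/ before nasal /ŋ/ → [ẽ]
Rule 1: /o/ before nasal /n/ → [õ]
Rule 1: /o/ before nasal /ŋ/ → [õ]
After rule 1: wẽŋõnõŋof
Rule 2: no segment meets the rule's conditions; no change.

[wẽŋõnõŋof]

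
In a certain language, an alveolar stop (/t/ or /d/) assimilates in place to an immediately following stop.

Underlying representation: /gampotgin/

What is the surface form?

[gampokgin]

/t/ before /g/ (velar) → [k]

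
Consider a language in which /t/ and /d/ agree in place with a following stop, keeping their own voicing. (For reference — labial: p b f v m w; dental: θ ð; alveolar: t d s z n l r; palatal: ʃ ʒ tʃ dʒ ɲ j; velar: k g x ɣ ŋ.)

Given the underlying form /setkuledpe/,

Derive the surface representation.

[sekkulebpe]

/t/ before /k/ (velar) → [k]
/d/ before /p/ (labial) → [b]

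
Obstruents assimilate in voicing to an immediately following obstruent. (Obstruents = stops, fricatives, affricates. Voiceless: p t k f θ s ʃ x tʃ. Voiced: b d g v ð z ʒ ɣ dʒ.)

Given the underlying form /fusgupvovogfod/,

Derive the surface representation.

/s/ before /g/ (voiced) → [z]
/p/ before /v/ (voiced) → [b]
/g/ before /f/ (voiceless) → [k]

[fuzgubvovokfod]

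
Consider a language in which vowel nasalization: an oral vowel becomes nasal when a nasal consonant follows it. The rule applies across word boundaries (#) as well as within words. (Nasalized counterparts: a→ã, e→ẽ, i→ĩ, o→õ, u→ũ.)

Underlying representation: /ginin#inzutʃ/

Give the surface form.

/i/ before nasal /n/ → [ĩ]
/i/ before nasal /n/ → [ĩ]
/i/ before nasal /n/ → [ĩ]

[gĩnĩn#ĩnzutʃ]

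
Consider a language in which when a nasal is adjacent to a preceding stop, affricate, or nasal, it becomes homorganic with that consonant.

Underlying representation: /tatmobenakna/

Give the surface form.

[tatnobenakŋa]

/m/ after /t/ (alveolar) → [n]
/n/ after /k/ (velar) → [ŋ]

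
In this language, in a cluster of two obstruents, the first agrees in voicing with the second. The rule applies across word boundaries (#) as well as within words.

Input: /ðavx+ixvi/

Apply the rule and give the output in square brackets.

[ðafx+iɣvi]

/v/ before /x/ (voiceless) → [f]
/x/ before /v/ (voiced) → [ɣ]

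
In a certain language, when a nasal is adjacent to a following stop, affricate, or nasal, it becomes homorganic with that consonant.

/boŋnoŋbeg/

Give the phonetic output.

/ŋ/ before /n/ (alveolar) → [n]
/ŋ/ before /b/ (labial) → [m]

[bonnombeg]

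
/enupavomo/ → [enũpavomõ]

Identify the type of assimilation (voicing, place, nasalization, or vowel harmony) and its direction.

/u/→[ũ] /o/→[õ].
Each target copies a feature from the preceding segment, so the direction is progressive.

nasalization, progressive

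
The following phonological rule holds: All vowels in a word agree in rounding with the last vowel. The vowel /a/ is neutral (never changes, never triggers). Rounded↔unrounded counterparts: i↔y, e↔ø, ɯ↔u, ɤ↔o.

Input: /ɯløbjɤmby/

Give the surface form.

/ɯ/ harmonizes with /y/ ([+round]) → [u]
/ɤ/ harmonizes with /y/ ([+round]) → [o]

[uløbjomby]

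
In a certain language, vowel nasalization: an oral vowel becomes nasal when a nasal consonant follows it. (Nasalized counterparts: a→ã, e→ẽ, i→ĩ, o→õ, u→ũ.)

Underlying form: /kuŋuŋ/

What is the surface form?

/u/ before nasal /ŋ/ → [ũ]
/u/ before nasal /ŋ/ → [ũ]

[kũŋũŋ]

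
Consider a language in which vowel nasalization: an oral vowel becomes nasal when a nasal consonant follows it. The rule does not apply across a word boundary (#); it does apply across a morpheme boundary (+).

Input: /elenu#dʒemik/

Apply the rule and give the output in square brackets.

[elẽnu#dʒẽmik]

/e/ before nasal /n/ → [ẽ]
/e/ before nasal /m/ → [ẽ]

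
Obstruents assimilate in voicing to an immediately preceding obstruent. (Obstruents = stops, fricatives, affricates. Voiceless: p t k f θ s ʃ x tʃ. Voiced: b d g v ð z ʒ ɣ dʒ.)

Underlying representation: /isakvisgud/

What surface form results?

/v/ after /k/ (voiceless) → [f]
/g/ after /s/ (voiceless) → [k]

[isakfiskud]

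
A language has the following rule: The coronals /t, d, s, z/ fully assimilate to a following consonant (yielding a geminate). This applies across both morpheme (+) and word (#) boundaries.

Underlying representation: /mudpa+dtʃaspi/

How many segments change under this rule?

/d/ before /p/ → [p] (total assimilation)
/d/ before /tʃ/ → [tʃ] (total assimilation)
/s/ before /p/ → [p] (total assimilation)
3 segments change.

3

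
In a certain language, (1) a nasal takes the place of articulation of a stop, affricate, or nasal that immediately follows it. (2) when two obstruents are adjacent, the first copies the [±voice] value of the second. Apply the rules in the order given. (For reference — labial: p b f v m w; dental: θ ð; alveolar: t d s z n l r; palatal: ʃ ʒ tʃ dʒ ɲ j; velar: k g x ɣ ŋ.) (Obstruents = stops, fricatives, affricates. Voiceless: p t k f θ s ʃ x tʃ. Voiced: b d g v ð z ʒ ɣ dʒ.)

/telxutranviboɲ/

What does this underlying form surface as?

Rule 1: no segment meets the rule's conditions; no change.
After rule 1: telxutranviboɲ
Rule 2: no segment meets the rule's conditions; no change.

[telxutranviboɲ]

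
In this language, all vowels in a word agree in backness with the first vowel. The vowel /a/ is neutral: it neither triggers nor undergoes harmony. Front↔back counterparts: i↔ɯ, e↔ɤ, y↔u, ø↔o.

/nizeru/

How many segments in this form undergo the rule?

/u/ harmonizes with /i/ ([-back]) → [y]
1 segment changes.

1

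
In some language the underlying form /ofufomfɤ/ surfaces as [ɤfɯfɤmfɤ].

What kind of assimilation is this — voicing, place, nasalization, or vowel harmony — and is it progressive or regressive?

/o/→[ɤ] /u/→[ɯ] /o/→[ɤ].
Vowels agree with the last vowel, so the harmony is regressive.

vowel harmony, regressive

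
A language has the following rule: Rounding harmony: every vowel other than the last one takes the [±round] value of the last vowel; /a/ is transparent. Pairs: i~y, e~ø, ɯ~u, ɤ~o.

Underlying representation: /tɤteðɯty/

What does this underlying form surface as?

[totøðuty]

/ɤ/ harmonizes with /y/ ([+round]) → [o]
/e/ harmonizes with /y/ ([+round]) → [ø]
/ɯ/ harmonizes with /y/ ([+round]) → [u]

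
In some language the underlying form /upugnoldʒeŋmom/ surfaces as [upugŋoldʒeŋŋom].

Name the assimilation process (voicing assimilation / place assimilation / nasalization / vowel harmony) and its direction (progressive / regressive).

/n/→[ŋ] /m/→[ŋ].
Each target copies a feature from the preceding segment, so the direction is progressive.

place assimilation, progressive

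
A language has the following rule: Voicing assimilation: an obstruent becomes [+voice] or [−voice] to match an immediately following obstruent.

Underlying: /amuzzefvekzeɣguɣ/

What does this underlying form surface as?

/f/ before /v/ (voiced) → [v]
/k/ before /z/ (voiced) → [g]

[amuzzevvegzeɣguɣ]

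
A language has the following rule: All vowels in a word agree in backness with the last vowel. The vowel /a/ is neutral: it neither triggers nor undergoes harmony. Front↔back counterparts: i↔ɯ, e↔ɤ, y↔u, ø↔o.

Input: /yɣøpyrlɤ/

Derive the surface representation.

[uɣopurlɤ]

/y/ harmonizes with /ɤ/ ([+back]) → [u]
/ø/ harmonizes with /ɤ/ ([+back]) → [o]
/y/ harmonizes with /ɤ/ ([+back]) → [u]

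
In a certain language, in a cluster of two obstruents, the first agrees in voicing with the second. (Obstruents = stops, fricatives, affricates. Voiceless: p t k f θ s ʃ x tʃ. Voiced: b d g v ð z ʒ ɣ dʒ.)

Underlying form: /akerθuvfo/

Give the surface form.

/v/ before /f/ (voiceless) → [f]

[akerθuffo]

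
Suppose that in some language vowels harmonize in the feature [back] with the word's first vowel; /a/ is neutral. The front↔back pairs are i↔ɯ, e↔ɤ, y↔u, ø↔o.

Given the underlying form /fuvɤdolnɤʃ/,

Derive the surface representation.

[fuvɤdolnɤʃ]

no segment meets the rule's conditions; no change.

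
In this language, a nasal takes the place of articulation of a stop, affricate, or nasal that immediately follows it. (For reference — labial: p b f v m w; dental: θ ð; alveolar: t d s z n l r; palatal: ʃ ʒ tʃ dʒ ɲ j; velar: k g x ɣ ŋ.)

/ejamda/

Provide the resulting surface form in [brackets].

[ejanda]

/m/ before /d/ (alveolar) → [n]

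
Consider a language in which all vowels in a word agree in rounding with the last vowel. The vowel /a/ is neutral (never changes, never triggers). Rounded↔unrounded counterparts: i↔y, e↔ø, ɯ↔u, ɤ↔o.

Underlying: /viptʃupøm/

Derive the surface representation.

/i/ harmonizes with /ø/ ([+round]) → [y]

[vyptʃupøm]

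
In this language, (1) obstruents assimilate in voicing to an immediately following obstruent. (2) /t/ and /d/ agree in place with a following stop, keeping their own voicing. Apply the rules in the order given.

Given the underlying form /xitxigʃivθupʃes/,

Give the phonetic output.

Rule 1: /g/ before /ʃ/ (voiceless) → [k]
Rule 1: /v/ before /θ/ (voiceless) → [f]
After rule 1: xitxikʃifθupʃes
Rule 2: no segment meets the rule's conditions; no change.

[xitxikʃifθupʃes]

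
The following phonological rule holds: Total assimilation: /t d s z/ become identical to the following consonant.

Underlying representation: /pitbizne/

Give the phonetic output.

[pibbinne]

/t/ before /b/ → [b] (total assimilation)
/z/ before /n/ → [n] (total assimilation)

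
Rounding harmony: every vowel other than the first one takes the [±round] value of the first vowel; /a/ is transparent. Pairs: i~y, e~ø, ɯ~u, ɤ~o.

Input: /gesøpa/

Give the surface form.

[gesepa]

/ø/ harmonizes with /e/ ([-round]) → [e]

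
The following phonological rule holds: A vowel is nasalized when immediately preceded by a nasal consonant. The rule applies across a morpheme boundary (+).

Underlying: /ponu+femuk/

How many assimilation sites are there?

2

/u/ after nasal /n/ → [ũ]
/u/ after nasal /m/ → [ũ]
2 segments change.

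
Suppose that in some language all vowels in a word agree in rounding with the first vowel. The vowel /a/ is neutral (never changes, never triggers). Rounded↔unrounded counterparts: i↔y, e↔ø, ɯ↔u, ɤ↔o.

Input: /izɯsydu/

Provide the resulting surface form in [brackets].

/y/ harmonizes with /i/ ([-round]) → [i]
/u/ harmonizes with /i/ ([-round]) → [ɯ]

[izɯsidɯ]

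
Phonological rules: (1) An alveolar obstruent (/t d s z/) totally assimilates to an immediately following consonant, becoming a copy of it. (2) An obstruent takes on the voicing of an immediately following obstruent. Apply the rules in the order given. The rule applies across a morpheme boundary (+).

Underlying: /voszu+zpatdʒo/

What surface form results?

[vozzu+ppadʒdʒo]

Rule 1: /s/ before /z/ → [z] (total assimilation)
Rule 1: /z/ before /p/ → [p] (total assimilation)
Rule 1: /t/ before /dʒ/ → [dʒ] (total assimilation)
After rule 1: vozzu+ppadʒdʒo
Rule 2: no segment meets the rule's conditions; no change.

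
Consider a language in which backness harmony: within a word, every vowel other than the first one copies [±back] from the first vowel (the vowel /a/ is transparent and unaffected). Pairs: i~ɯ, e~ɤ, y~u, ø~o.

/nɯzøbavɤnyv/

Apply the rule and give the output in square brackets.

[nɯzobavɤnuv]

/ø/ harmonizes with /ɯ/ ([+back]) → [o]
/y/ harmonizes with /ɯ/ ([+back]) → [u]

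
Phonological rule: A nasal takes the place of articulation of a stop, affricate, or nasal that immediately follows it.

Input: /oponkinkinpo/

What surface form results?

[opoŋkiŋkimpo]

/n/ before /k/ (velar) → [ŋ]
/n/ before /k/ (velar) → [ŋ]
/n/ before /p/ (labial) → [m]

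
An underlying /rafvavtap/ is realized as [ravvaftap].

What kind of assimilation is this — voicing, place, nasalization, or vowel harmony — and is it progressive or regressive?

voicing assimilation, regressive

/f/→[v] /v/→[f].
Each target copies a feature from the following segment, so the direction is regressive.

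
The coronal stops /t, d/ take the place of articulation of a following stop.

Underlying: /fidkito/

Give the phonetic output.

/d/ before /k/ (velar) → [g]

[figkito]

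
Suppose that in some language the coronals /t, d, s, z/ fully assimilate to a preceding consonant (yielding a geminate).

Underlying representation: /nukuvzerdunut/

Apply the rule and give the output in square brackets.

[nukuvverrunut]

/z/ after /v/ → [v] (total assimilation)
/d/ after /r/ → [r] (total assimilation)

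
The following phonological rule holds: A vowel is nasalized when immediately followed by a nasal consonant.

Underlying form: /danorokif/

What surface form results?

/a/ before nasal /n/ → [ã]

[dãnorokif]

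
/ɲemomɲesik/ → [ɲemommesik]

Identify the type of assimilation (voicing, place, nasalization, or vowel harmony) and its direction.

/ɲ/→[m].
Each target copies a feature from the preceding segment, so the direction is progressive.

place assimilation, progressive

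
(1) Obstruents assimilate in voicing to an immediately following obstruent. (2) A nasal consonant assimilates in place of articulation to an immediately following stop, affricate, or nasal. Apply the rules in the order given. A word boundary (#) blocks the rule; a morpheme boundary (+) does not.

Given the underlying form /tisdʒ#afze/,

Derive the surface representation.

[tizdʒ#avze]

Rule 1: /s/ before /dʒ/ (voiced) → [z]
Rule 1: /f/ before /z/ (voiced) → [v]
After rule 1: tizdʒ#avze
Rule 2: no segment meets the rule's conditions; no change.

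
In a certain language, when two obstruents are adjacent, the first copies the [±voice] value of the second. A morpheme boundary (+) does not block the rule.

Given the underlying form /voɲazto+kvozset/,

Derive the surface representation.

[voɲasto+gvosset]

/z/ before /t/ (voiceless) → [s]
/k/ before /v/ (voiced) → [g]
/z/ before /s/ (voiceless) → [s]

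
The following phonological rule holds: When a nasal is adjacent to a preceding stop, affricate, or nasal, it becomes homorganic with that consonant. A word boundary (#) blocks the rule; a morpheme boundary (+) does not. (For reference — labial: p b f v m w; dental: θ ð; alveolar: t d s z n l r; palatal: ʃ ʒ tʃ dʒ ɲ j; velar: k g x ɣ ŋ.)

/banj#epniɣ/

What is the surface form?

[banj#epmiɣ]

/n/ after /p/ (labial) → [m]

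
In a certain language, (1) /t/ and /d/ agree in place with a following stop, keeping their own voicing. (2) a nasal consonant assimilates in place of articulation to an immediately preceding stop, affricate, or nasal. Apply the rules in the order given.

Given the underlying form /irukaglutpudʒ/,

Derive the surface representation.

Rule 1: /t/ before /p/ (labial) → [p]
After rule 1: irukagluppudʒ
Rule 2: no segment meets the rule's conditions; no change.

[irukagluppudʒ]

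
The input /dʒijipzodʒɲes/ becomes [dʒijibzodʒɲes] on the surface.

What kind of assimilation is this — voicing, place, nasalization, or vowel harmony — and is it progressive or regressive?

voicing assimilation, regressive

/p/→[b].
Each target copies a feature from the following segment, so the direction is regressive.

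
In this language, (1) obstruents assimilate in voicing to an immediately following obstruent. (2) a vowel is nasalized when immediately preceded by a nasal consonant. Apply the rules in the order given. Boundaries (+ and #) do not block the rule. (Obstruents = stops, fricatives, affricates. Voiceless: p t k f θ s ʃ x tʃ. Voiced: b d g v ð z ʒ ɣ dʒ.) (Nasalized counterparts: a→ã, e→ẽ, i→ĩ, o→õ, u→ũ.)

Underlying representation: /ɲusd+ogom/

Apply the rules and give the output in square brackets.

Rule 1: /s/ before /d/ (voiced) → [z]
After rule 1: ɲuzd+ogom
Rule 2: /u/ after nasal /ɲ/ → [ũ]

[ɲũzd+ogom]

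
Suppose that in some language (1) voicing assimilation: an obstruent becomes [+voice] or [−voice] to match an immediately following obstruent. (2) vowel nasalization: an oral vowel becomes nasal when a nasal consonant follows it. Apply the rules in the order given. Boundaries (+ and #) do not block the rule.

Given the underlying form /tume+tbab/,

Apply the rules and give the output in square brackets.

Rule 1: /t/ before /b/ (voiced) → [d]
After rule 1: tume+dbab
Rule 2: /u/ before nasal /m/ → [ũ]

[tũme+dbab]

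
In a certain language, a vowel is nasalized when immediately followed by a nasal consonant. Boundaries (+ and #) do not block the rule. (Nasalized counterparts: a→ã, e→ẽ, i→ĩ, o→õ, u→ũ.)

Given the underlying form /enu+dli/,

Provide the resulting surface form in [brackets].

[ẽnu+dli]

/e/ before nasal /n/ → [ẽ]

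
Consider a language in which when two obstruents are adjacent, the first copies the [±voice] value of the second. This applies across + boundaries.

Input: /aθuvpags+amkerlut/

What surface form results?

/v/ before /p/ (voiceless) → [f]
/g/ before /s/ (voiceless) → [k]

[aθufpaks+amkerlut]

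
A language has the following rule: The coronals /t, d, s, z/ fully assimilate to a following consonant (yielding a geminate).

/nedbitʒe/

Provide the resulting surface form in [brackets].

[nebbiʒʒe]

/d/ before /b/ → [b] (total assimilation)
/t/ before /ʒ/ → [ʒ] (total assimilation)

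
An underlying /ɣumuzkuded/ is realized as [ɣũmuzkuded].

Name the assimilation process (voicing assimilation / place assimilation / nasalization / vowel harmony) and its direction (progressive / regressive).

nasalization, regressive

/u/→[ũ].
Each target copies a feature from the following segment, so the direction is regressive.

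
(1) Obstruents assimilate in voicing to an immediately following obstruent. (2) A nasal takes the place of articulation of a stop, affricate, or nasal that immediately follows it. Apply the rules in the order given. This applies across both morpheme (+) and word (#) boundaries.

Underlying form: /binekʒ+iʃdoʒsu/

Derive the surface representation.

Rule 1: /k/ before /ʒ/ (voiced) → [g]
Rule 1: /ʃ/ before /d/ (voiced) → [ʒ]
Rule 1: /ʒ/ before /s/ (voiceless) → [ʃ]
After rule 1: binegʒ+iʒdoʃsu
Rule 2: no segment meets the rule's conditions; no change.

[binegʒ+iʒdoʃsu]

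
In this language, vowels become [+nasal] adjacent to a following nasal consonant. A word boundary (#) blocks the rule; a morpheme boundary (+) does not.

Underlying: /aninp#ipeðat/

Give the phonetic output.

[ãnĩnp#ipeðat]

/a/ before nasal /n/ → [ã]
/i/ before nasal /n/ → [ĩ]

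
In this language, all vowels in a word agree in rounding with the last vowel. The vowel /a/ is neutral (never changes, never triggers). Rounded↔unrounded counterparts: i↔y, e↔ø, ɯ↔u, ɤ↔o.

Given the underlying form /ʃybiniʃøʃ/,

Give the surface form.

[ʃybynyʃøʃ]

/i/ harmonizes with /ø/ ([+round]) → [y]
/i/ harmonizes with /ø/ ([+round]) → [y]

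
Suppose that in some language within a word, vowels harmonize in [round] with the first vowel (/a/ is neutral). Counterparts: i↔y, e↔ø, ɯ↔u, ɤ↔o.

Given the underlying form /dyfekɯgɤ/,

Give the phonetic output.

[dyføkugo]

/e/ harmonizes with /y/ ([+round]) → [ø]
/ɯ/ harmonizes with /y/ ([+round]) → [u]
/ɤ/ harmonizes with /y/ ([+round]) → [o]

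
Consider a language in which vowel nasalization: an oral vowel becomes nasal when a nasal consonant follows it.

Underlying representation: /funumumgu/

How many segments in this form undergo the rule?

3

/u/ before nasal /n/ → [ũ]
/u/ before nasal /m/ → [ũ]
/u/ before nasal /m/ → [ũ]
3 segments change.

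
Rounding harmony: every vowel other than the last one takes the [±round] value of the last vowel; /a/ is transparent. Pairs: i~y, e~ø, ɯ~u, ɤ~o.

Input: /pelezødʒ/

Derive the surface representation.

/e/ harmonizes with /ø/ ([+round]) → [ø]
/e/ harmonizes with /ø/ ([+round]) → [ø]

[pøløzødʒ]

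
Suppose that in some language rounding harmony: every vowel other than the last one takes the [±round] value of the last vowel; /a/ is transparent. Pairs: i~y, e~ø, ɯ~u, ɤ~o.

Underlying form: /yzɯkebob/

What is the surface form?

[yzukøbob]

/ɯ/ harmonizes with /o/ ([+round]) → [u]
/e/ harmonizes with /o/ ([+round]) → [ø]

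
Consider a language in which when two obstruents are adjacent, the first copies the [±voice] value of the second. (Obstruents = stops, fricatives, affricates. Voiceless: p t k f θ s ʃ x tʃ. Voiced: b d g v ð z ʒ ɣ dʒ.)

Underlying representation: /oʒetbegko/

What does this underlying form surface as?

/t/ before /b/ (voiced) → [d]
/g/ before /k/ (voiceless) → [k]

[oʒedbekko]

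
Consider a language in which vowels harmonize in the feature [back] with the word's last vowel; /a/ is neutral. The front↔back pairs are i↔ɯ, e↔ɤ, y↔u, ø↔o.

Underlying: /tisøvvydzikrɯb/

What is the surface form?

[tɯsovvudzɯkrɯb]

/i/ harmonizes with /ɯ/ ([+back]) → [ɯ]
/ø/ harmonizes with /ɯ/ ([+back]) → [o]
/y/ harmonizes with /ɯ/ ([+back]) → [u]
/i/ harmonizes with /ɯ/ ([+back]) → [ɯ]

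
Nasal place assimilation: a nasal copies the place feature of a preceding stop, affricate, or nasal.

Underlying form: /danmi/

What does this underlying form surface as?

[danni]

/m/ after /n/ (alveolar) → [n]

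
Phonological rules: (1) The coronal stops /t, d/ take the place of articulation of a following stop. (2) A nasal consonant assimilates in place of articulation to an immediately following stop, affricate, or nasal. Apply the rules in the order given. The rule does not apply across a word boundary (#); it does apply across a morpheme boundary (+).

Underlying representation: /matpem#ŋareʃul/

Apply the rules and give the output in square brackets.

Rule 1: /t/ before /p/ (labial) → [p]
After rule 1: mappem#ŋareʃul
Rule 2: no segment meets the rule's conditions; no change.

[mappem#ŋareʃul]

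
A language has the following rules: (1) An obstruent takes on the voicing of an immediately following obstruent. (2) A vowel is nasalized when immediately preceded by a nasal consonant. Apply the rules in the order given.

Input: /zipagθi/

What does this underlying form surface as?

[zipakθi]

Rule 1: /g/ before /θ/ (voiceless) → [k]
After rule 1: zipakθi
Rule 2: no segment meets the rule's conditions; no change.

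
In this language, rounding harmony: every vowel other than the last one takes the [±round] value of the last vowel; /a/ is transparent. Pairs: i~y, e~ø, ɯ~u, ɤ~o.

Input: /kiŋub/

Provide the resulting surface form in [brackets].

/i/ harmonizes with /u/ ([+round]) → [y]

[kyŋub]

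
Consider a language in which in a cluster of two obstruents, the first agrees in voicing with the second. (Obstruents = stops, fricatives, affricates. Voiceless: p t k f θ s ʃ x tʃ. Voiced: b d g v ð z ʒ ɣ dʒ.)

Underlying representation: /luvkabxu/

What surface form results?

[lufkapxu]

/v/ before /k/ (voiceless) → [f]
/b/ before /x/ (voiceless) → [p]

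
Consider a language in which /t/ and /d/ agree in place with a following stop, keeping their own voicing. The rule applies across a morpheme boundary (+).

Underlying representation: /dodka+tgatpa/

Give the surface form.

/d/ before /k/ (velar) → [g]
/t/ before /g/ (velar) → [k]
/t/ before /p/ (labial) → [p]

[dogka+kgappa]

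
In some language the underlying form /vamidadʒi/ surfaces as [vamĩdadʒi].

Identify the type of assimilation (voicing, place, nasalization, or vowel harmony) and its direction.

nasalization, progressive

/i/→[ĩ].
Each target copies a feature from the preceding segment, so the direction is progressive.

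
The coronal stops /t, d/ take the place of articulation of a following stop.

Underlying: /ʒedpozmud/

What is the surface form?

[ʒebpozmud]

/d/ before /p/ (labial) → [b]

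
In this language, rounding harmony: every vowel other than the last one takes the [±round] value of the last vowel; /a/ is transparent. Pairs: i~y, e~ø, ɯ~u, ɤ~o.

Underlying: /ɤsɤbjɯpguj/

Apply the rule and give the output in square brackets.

/ɤ/ harmonizes with /u/ ([+round]) → [o]
/ɤ/ harmonizes with /u/ ([+round]) → [o]
/ɯ/ harmonizes with /u/ ([+round]) → [u]

[osobjupguj]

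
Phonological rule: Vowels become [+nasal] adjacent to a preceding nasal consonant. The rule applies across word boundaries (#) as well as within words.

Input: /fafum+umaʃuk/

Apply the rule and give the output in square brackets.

[fafum+ũmãʃuk]

/u/ after nasal /m/ → [ũ]
/a/ after nasal /m/ → [ã]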